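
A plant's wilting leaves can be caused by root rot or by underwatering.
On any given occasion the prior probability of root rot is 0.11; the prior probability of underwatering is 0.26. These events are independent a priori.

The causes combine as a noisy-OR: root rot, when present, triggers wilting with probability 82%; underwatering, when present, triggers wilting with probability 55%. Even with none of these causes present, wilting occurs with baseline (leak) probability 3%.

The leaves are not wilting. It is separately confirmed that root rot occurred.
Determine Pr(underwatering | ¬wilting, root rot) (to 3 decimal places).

Under noisy-OR, P(wilting | causes) = 1 − (1−0.03)·∏(1−qᵢ) over the active causes.
By total probability over both values of underwatering:
  P(¬wilting | root rot) = 0.1746·0.74 + 0.07857·0.26
        = 0.129204 + 0.020428 = 0.149632
Configurations with underwatering contribute 0.020428, so
  P(underwatering | ¬wilting, root rot) = 0.020428 / 0.149632 ≈ 0.137

Pr(underwatering | ¬wilting, root rot) ≈ 0.137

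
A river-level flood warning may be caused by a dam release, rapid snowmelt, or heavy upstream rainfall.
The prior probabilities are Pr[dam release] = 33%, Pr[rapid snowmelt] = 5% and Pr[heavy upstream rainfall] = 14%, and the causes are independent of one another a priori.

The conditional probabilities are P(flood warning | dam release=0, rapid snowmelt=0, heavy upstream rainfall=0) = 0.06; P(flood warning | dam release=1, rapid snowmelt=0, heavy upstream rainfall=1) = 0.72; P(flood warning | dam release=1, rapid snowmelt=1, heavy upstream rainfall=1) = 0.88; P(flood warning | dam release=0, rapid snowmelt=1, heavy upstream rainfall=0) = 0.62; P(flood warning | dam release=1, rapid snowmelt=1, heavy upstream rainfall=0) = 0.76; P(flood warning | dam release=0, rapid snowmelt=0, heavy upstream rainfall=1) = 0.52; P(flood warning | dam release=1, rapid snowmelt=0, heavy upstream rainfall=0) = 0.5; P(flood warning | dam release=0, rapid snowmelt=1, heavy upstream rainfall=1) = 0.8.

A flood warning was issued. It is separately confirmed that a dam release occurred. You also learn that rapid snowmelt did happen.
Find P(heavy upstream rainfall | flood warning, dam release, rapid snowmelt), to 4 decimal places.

P(heavy upstream rainfall | flood warning, dam release, rapid snowmelt) ≈ 0.1586

Weight on heavy upstream rainfall=true, given the evidence: 0.88·0.14 = 0.123200
The normalizing constant is 0.76·0.86 + 0.88·0.14 = 0.776800
Posterior = 0.123200 / 0.776800 ≈ 0.1586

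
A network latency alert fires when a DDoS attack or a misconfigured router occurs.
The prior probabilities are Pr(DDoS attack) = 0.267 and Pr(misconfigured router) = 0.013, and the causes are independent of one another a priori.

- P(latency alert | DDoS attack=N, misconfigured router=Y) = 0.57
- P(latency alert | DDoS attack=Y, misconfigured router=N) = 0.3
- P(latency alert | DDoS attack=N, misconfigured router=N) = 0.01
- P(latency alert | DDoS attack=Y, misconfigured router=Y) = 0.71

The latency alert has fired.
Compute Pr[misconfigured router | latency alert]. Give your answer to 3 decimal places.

By total probability over the 4 (DDoS attack, misconfigured router) configurations:
  P(latency alert) = 0.01×0.733×0.987 + 0.57×0.733×0.013 + 0.3×0.267×0.987 + 0.71×0.267×0.013
        = 0.007235 + 0.005432 + 0.079059 + 0.002464 = 0.094190
Configurations with misconfigured router contribute 0.007896, so
  P(misconfigured router | latency alert) = 0.007896 / 0.094190 ≈ 0.084

Pr[misconfigured router | latency alert] ≈ 0.084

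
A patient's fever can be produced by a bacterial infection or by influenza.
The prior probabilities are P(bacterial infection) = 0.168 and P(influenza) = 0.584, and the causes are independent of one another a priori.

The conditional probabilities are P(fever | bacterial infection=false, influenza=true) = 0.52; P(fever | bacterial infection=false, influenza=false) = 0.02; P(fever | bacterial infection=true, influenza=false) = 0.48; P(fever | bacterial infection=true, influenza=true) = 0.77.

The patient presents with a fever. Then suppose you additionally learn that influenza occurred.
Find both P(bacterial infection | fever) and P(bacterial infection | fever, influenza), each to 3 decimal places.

P(bacterial infection | fever) ≈ 0.296; P(bacterial infection | fever, influenza) ≈ 0.230

Enumerate the 4 (bacterial infection, influenza) configurations and weight by the priors:
  P(fever) = 0.02*0.832*0.416 + 0.52*0.832*0.584 + 0.48*0.168*0.416 + 0.77*0.168*0.584
        = 0.006922 + 0.252662 + 0.033546 + 0.075546 = 0.368676
The terms with bacterial infection present sum to 0.109092, so
  P(bacterial infection | fever) = 0.109092 / 0.368676 ≈ 0.296

Now condition on the additional information:
Numerator (weight on configurations with bacterial infection): 0.77·0.168 = 0.129360
Denominator P(fever | influenza): 0.52·0.832 + 0.77·0.168 = 0.562000
Posterior = 0.129360 / 0.562000 ≈ 0.230
This is intercausal reasoning (explaining away): once influenza accounts for the fever, bacterial infection becomes less likely.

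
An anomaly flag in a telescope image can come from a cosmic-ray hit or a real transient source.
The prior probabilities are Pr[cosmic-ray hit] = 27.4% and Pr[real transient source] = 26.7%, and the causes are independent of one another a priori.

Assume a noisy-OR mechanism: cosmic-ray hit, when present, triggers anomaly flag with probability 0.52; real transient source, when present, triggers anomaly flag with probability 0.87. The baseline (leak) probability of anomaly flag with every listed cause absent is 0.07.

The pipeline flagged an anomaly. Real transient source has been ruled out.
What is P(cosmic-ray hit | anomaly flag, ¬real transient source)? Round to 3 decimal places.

P(cosmic-ray hit | anomaly flag, ¬real transient source) ≈ 0.749

Under noisy-OR, P(anomaly flag | causes) = 1 − (1−0.07)·∏(1−qᵢ) over the active causes.
P(anomaly flag | ¬real transient source) = 0.07·0.726 + 0.5536·0.274 = 0.050820 + 0.151686 = 0.202506
Restricting to configurations with cosmic-ray hit present: 0.5536·0.274 = 0.151686.
Hence the posterior is 0.151686/0.202506 ≈ 0.749.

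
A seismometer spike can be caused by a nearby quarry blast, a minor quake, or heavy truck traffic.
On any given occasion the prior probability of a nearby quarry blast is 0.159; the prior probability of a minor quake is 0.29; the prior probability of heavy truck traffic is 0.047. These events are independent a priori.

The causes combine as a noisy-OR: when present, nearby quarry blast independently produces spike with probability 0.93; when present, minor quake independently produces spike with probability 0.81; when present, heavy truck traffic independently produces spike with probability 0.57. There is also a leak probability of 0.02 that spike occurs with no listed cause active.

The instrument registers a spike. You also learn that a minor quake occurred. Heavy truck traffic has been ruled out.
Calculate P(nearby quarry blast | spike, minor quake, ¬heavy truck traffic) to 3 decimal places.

Under noisy-OR, P(spike | causes) = 1 − (1−0.02)·∏(1−qᵢ) over the active causes.
P(spike | minor quake, ¬heavy truck traffic) = 0.8138×0.841 + 0.986966×0.159 = 0.684406 + 0.156928 = 0.841334
Restricting to configurations with nearby quarry blast present: 0.986966×0.159 = 0.156928.
So P(nearby quarry blast | spike, minor quake, ¬heavy truck traffic) = 0.156928/0.841334 ≈ 0.187.

P(nearby quarry blast | spike, minor quake, ¬heavy truck traffic) ≈ 0.187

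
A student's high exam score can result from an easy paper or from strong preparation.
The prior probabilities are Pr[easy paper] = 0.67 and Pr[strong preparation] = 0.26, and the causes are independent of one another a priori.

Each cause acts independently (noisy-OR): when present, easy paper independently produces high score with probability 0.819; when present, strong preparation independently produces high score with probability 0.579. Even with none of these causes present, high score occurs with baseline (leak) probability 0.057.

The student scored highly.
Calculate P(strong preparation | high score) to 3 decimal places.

P(strong preparation | high score) ≈ 0.334

Under noisy-OR, P(high score | causes) = 1 − (1−0.057)·∏(1−qᵢ) over the active causes.
P(high score) = 0.057·0.33·0.74 + 0.602997·0.33·0.26 + 0.829317·0.67·0.74 + 0.928142·0.67·0.26 = 0.013919 + 0.051737 + 0.411175 + 0.161682 = 0.638513
Of this, 0.213419 comes from 0.051737 + 0.161682 (the strong preparation=true cases).
P(strong preparation | high score) = 0.213419 / 0.638513 ≈ 0.334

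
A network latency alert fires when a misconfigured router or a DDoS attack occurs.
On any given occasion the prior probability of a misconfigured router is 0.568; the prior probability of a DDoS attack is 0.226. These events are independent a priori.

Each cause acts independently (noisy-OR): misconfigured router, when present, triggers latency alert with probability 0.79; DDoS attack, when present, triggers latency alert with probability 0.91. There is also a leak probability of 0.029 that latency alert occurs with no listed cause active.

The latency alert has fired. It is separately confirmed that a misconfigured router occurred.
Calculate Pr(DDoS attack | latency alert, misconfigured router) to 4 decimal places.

Pr(DDoS attack | latency alert, misconfigured router) ≈ 0.2647

Under noisy-OR, P(latency alert | causes) = 1 − (1−0.029)·∏(1−qᵢ) over the active causes.
For the numerator, keep only DDoS attack=true terms: 0.981648·0.226 = 0.221852
Normalizer over all consistent configurations: 0.79609·0.774 + 0.981648·0.226 = 0.838026
Posterior = 0.221852 / 0.838026 ≈ 0.2647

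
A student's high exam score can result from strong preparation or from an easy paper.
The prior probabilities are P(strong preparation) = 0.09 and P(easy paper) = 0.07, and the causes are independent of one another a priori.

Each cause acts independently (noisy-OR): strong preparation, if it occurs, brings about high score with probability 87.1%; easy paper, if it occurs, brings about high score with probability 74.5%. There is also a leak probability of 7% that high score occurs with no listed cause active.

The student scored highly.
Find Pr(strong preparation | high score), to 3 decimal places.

Pr(strong preparation | high score) ≈ 0.425

Under noisy-OR, P(high score | causes) = 1 − (1−0.07)·∏(1−qᵢ) over the active causes.
Numerator (weight on configurations with strong preparation): 0.073659 + 0.006107 = 0.079766
Denominator P(high score): 0.07*0.91*0.93 + 0.76285*0.91*0.07 + 0.88003*0.09*0.93 + 0.969408*0.09*0.07 = 0.187601
P(strong preparation | high score) = 0.079766/0.187601 ≈ 0.425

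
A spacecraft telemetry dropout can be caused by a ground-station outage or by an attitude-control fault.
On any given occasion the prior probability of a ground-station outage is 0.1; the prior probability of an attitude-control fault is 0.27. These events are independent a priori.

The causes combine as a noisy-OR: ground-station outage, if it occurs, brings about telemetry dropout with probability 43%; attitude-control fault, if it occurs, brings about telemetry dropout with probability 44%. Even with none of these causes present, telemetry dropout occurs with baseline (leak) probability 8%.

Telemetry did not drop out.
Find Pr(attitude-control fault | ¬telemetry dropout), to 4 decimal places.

Pr(attitude-control fault | ¬telemetry dropout) ≈ 0.1716

Under noisy-OR, P(telemetry dropout | causes) = 1 − (1−0.08)·∏(1−qᵢ) over the active causes.
Enumerate the 4 (ground-station outage, attitude-control fault) configurations and weight by the priors:
  P(¬telemetry dropout) = 0.92*0.9*0.73 + 0.5152*0.9*0.27 + 0.5244*0.1*0.73 + 0.293664*0.1*0.27
        = 0.604440 + 0.125194 + 0.038281 + 0.007929 = 0.775844
The terms with attitude-control fault present sum to 0.133123, so
  P(attitude-control fault | ¬telemetry dropout) = 0.133123 / 0.775844 ≈ 0.1716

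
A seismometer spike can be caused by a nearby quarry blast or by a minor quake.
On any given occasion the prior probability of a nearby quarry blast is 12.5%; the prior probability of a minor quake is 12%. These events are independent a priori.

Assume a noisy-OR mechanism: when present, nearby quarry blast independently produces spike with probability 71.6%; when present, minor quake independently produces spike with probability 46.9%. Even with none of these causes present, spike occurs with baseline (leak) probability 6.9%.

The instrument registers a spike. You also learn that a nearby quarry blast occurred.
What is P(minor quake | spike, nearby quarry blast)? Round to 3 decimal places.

P(minor quake | spike, nearby quarry blast) ≈ 0.137

Under noisy-OR, P(spike | causes) = 1 − (1−0.069)·∏(1−qᵢ) over the active causes.
Sum P(spike|·) weighted by the priors over both values of minor quake:
  P(spike | nearby quarry blast) = 0.735596·0.88 + 0.859601·0.12
        = 0.647324 + 0.103152 = 0.750476
The terms with minor quake present sum to 0.103152, so
  P(minor quake | spike, nearby quarry blast) = 0.103152 / 0.750476 ≈ 0.137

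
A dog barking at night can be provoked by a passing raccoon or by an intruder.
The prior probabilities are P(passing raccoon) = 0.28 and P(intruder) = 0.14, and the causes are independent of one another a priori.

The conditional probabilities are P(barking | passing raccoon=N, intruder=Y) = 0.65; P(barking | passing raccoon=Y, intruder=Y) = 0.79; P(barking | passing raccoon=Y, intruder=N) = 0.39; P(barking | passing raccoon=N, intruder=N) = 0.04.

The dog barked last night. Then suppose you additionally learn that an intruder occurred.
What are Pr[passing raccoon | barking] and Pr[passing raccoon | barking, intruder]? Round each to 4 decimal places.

Pr[passing raccoon | barking] ≈ 0.5804; Pr[passing raccoon | barking, intruder] ≈ 0.3210

Enumerate the 4 (passing raccoon, intruder) configurations and weight by the priors:
  P(barking) = 0.04·0.72·0.86 + 0.65·0.72·0.14 + 0.39·0.28·0.86 + 0.79·0.28·0.14
        = 0.024768 + 0.065520 + 0.093912 + 0.030968 = 0.215168
Configurations with passing raccoon contribute 0.124880, so
  P(passing raccoon | barking) = 0.124880 / 0.215168 ≈ 0.5804

With the extra evidence:
P(barking | intruder) = 0.65*0.72 + 0.79*0.28 = 0.468000 + 0.221200 = 0.689200
Of this, 0.221200 comes from 0.79*0.28 (the passing raccoon=true cases).
So P(passing raccoon | barking, intruder) = 0.221200/0.689200 ≈ 0.3210.
This is intercausal reasoning (explaining away): once intruder accounts for the barking, passing raccoon becomes less likely.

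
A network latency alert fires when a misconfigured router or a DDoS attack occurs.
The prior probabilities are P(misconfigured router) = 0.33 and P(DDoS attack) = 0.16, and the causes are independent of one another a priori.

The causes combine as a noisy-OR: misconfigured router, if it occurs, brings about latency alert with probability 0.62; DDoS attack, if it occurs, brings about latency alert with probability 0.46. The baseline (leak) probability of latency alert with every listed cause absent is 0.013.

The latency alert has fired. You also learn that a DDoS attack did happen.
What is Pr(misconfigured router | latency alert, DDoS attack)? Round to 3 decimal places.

Pr(misconfigured router | latency alert, DDoS attack) ≈ 0.457

Under noisy-OR, P(latency alert | causes) = 1 − (1−0.013)·∏(1−qᵢ) over the active causes.
Weight on misconfigured router=true, given the evidence: 0.797468*0.33 = 0.263164
The normalizing constant is 0.46702*0.67 + 0.797468*0.33 = 0.576067
Posterior = 0.263164 / 0.576067 ≈ 0.457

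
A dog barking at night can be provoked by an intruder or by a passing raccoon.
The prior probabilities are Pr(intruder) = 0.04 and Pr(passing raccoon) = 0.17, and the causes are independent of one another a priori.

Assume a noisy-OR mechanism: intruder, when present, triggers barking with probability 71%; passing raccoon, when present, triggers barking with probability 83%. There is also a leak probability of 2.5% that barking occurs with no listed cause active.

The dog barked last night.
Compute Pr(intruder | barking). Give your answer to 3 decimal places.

Pr(intruder | barking) ≈ 0.163

Under noisy-OR, P(barking | causes) = 1 − (1−0.025)·∏(1−qᵢ) over the active causes.
Enumerate the 4 (intruder, passing raccoon) configurations and weight by the priors:
  P(barking) = 0.025×0.96×0.83 + 0.83425×0.96×0.17 + 0.71725×0.04×0.83 + 0.951932×0.04×0.17
        = 0.019920 + 0.136150 + 0.023813 + 0.006473 = 0.186356
Keeping only the intruder-present terms gives 0.030286, so
  P(intruder | barking) = 0.030286 / 0.186356 ≈ 0.163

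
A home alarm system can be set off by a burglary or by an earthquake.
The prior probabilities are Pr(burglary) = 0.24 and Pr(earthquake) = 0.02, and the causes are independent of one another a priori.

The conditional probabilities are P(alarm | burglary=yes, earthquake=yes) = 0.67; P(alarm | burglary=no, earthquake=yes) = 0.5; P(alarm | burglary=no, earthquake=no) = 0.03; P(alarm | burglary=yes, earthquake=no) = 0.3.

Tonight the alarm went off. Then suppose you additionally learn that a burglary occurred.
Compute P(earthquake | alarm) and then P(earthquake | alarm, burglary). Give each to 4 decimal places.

By total probability over the 4 (burglary, earthquake) configurations:
  P(alarm) = 0.03*0.76*0.98 + 0.5*0.76*0.02 + 0.3*0.24*0.98 + 0.67*0.24*0.02
        = 0.022344 + 0.007600 + 0.070560 + 0.003216 = 0.103720
Keeping only the earthquake-present terms gives 0.010816, so
  P(earthquake | alarm) = 0.010816 / 0.103720 ≈ 0.1043

Now also conditioning on burglary=true:
Sum P(alarm|·) weighted by the priors over both values of earthquake:
  P(alarm | burglary) = 0.3*0.98 + 0.67*0.02
        = 0.294000 + 0.013400 = 0.307400
Configurations with earthquake contribute 0.013400, so
  P(earthquake | alarm, burglary) = 0.013400 / 0.307400 ≈ 0.0436

P(earthquake | alarm) ≈ 0.1043; P(earthquake | alarm, burglary) ≈ 0.0436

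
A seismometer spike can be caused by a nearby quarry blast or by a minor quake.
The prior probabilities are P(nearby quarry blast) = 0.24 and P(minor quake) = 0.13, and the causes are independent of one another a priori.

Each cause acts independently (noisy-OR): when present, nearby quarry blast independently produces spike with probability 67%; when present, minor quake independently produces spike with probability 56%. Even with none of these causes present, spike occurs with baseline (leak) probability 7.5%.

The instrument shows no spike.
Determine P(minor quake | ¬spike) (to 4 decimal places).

P(minor quake | ¬spike) ≈ 0.0617

Under noisy-OR, P(spike | causes) = 1 − (1−0.075)·∏(1−qᵢ) over the active causes.
Numerator (weight on configurations with minor quake): 0.040212 + 0.004190 = 0.044402
The normalizing constant is 0.925×0.76×0.87 + 0.407×0.76×0.13 + 0.30525×0.24×0.87 + 0.13431×0.24×0.13 = 0.719748
P(minor quake | ¬spike) = 0.044402/0.719748 ≈ 0.0617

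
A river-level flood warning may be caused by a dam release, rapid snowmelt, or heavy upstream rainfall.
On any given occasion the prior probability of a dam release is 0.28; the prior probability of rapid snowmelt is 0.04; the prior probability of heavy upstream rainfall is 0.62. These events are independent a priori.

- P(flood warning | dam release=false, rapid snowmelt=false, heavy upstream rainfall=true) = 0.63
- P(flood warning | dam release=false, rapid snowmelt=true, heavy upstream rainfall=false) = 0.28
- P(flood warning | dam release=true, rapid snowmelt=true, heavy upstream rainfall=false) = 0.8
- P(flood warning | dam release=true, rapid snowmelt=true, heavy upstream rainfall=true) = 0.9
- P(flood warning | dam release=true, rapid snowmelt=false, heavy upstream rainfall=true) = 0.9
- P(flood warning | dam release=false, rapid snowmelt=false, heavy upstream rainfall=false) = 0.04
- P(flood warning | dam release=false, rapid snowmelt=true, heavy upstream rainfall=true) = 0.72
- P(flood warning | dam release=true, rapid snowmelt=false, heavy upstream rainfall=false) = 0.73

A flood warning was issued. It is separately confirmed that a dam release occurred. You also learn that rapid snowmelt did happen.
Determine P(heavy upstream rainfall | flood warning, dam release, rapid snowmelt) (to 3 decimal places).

Sum P(flood warning|·) weighted by the priors over both values of heavy upstream rainfall:
  P(flood warning | dam release, rapid snowmelt) = 0.8*0.38 + 0.9*0.62
        = 0.304000 + 0.558000 = 0.862000
Keeping only the heavy upstream rainfall-present terms gives 0.558000, so
  P(heavy upstream rainfall | flood warning, dam release, rapid snowmelt) = 0.558000 / 0.862000 ≈ 0.647

P(heavy upstream rainfall | flood warning, dam release, rapid snowmelt) ≈ 0.647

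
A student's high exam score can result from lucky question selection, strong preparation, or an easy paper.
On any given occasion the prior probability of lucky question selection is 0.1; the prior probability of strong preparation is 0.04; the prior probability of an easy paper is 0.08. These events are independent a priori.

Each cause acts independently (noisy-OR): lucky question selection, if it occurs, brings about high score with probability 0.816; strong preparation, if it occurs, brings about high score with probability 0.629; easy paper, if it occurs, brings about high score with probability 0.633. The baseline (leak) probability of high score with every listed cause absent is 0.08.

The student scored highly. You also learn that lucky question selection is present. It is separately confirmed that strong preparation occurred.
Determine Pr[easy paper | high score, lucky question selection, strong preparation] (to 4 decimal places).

Pr[easy paper | high score, lucky question selection, strong preparation] ≈ 0.0831

Under noisy-OR, P(high score | causes) = 1 − (1−0.08)·∏(1−qᵢ) over the active causes.
P(high score | lucky question selection, strong preparation) = 0.937197·0.92 + 0.976951·0.08 = 0.862221 + 0.078156 = 0.940377
Of this, 0.078156 comes from 0.976951·0.08 (the easy paper=true cases).
So P(easy paper | high score, lucky question selection, strong preparation) = 0.078156/0.940377 ≈ 0.0831.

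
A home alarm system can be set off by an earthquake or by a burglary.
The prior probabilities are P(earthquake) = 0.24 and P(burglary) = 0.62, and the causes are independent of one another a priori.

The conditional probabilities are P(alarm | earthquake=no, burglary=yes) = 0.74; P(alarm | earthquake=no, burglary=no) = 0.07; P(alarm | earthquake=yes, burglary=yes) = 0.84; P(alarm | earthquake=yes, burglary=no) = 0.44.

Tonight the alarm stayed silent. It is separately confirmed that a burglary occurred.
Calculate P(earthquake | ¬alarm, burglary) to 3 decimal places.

P(earthquake | ¬alarm, burglary) ≈ 0.163

P(¬alarm | burglary) = 0.26·0.76 + 0.16·0.24 = 0.197600 + 0.038400 = 0.236000
The earthquake-present share is 0.16·0.24 = 0.038400.
P(earthquake | ¬alarm, burglary) = 0.038400 / 0.236000 ≈ 0.163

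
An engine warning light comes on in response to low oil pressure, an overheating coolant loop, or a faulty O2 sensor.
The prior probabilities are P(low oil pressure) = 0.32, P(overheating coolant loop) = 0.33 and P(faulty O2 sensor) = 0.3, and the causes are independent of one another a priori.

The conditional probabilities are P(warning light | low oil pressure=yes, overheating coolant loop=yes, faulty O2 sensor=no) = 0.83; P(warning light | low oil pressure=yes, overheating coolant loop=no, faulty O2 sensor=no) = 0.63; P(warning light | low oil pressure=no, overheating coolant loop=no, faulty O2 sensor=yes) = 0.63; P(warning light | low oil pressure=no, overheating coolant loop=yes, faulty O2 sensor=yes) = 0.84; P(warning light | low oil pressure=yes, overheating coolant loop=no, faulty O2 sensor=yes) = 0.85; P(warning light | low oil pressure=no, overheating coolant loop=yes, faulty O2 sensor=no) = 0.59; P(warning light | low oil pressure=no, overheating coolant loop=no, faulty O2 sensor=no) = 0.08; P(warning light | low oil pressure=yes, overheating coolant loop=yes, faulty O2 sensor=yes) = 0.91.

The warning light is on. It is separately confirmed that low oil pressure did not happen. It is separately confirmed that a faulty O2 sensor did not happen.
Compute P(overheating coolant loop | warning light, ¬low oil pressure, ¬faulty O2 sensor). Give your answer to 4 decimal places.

P(overheating coolant loop | warning light, ¬low oil pressure, ¬faulty O2 sensor) ≈ 0.7841

Sum P(warning light|·) weighted by the priors over both values of overheating coolant loop:
  P(warning light | ¬low oil pressure, ¬faulty O2 sensor) = 0.08·0.67 + 0.59·0.33
        = 0.053600 + 0.194700 = 0.248300
Keeping only the overheating coolant loop-present terms gives 0.194700, so
  P(overheating coolant loop | warning light, ¬low oil pressure, ¬faulty O2 sensor) = 0.194700 / 0.248300 ≈ 0.7841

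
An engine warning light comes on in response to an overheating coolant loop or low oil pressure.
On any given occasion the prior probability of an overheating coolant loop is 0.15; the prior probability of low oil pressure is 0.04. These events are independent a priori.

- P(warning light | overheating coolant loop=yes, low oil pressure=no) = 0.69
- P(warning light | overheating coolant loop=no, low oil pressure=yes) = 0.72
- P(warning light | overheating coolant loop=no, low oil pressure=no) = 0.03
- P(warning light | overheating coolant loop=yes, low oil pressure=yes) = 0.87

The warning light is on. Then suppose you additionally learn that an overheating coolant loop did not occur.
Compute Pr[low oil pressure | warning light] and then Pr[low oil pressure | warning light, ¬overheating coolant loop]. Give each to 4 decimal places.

For the numerator, keep only low oil pressure=true terms: 0.024480 + 0.005220 = 0.029700
Normalizer over all consistent configurations: 0.03·0.85·0.96 + 0.72·0.85·0.04 + 0.69·0.15·0.96 + 0.87·0.15·0.04 = 0.153540
Posterior = 0.029700 / 0.153540 ≈ 0.1934

Now also conditioning on overheating coolant loop≠true:
For the numerator, keep only low oil pressure=true terms: 0.72×0.04 = 0.028800
Denominator P(warning light | ¬overheating coolant loop): 0.03×0.96 + 0.72×0.04 = 0.057600
P(low oil pressure | warning light, ¬overheating coolant loop) = 0.028800/0.057600 ≈ 0.5000

Pr[low oil pressure | warning light] ≈ 0.1934; Pr[low oil pressure | warning light, ¬overheating coolant loop] ≈ 0.5000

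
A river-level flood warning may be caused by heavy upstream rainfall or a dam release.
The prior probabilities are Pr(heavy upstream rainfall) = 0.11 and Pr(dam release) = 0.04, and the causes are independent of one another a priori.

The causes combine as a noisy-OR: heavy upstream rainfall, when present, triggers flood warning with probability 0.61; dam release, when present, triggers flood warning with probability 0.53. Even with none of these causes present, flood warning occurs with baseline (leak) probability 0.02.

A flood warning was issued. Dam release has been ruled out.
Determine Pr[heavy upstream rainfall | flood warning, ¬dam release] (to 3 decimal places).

Pr[heavy upstream rainfall | flood warning, ¬dam release] ≈ 0.792

Under noisy-OR, P(flood warning | causes) = 1 − (1−0.02)·∏(1−qᵢ) over the active causes.
Enumerate both values of heavy upstream rainfall and weight by the priors:
  P(flood warning | ¬dam release) = 0.02×0.89 + 0.6178×0.11
        = 0.017800 + 0.067958 = 0.085758
Keeping only the heavy upstream rainfall-present terms gives 0.067958, so
  P(heavy upstream rainfall | flood warning, ¬dam release) = 0.067958 / 0.085758 ≈ 0.792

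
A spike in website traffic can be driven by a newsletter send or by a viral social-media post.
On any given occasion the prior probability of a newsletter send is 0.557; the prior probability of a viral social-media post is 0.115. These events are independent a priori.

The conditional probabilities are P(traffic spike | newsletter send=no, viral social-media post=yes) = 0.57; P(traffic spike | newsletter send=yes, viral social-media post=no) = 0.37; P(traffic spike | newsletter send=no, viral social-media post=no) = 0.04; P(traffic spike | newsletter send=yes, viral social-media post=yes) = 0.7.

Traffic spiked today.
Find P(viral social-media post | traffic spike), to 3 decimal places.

P(viral social-media post | traffic spike) ≈ 0.272

Numerator (weight on configurations with viral social-media post): 0.029039 + 0.044839 = 0.073878
Normalizer over all consistent configurations: 0.04×0.443×0.885 + 0.57×0.443×0.115 + 0.37×0.557×0.885 + 0.7×0.557×0.115 = 0.271950
P(viral social-media post | traffic spike) = 0.073878/0.271950 ≈ 0.272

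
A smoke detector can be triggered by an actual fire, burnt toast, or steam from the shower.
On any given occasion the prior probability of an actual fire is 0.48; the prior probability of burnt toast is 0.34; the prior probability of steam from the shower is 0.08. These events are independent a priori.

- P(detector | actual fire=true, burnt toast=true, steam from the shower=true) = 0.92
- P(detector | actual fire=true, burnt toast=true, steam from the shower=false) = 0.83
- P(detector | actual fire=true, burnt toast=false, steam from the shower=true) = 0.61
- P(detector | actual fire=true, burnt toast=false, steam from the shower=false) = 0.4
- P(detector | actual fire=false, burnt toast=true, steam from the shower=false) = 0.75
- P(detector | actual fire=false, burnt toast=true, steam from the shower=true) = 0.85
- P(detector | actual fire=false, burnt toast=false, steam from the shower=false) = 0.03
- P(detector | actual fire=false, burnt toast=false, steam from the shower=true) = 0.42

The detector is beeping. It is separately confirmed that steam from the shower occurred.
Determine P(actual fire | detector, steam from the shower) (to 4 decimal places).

P(actual fire | detector, steam from the shower) ≈ 0.5384

By total probability over the 4 (actual fire, burnt toast) configurations:
  P(detector | steam from the shower) = 0.42·0.52·0.66 + 0.85·0.52·0.34 + 0.61·0.48·0.66 + 0.92·0.48·0.34
        = 0.144144 + 0.150280 + 0.193248 + 0.150144 = 0.637816
Keeping only the actual fire-present terms gives 0.343392, so
  P(actual fire | detector, steam from the shower) = 0.343392 / 0.637816 ≈ 0.5384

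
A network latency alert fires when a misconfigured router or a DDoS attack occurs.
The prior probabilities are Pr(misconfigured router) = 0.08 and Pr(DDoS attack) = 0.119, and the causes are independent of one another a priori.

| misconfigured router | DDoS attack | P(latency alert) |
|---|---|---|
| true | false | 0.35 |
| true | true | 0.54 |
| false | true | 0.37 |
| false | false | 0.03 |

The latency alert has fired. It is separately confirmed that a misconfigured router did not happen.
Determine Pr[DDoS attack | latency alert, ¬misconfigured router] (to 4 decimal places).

P(latency alert | ¬misconfigured router) = 0.03×0.881 + 0.37×0.119 = 0.026430 + 0.044030 = 0.070460
Of this, 0.044030 comes from 0.37×0.119 (the DDoS attack=true cases).
P(DDoS attack | latency alert, ¬misconfigured router) = 0.044030 / 0.070460 ≈ 0.6249

Pr[DDoS attack | latency alert, ¬misconfigured router] ≈ 0.6249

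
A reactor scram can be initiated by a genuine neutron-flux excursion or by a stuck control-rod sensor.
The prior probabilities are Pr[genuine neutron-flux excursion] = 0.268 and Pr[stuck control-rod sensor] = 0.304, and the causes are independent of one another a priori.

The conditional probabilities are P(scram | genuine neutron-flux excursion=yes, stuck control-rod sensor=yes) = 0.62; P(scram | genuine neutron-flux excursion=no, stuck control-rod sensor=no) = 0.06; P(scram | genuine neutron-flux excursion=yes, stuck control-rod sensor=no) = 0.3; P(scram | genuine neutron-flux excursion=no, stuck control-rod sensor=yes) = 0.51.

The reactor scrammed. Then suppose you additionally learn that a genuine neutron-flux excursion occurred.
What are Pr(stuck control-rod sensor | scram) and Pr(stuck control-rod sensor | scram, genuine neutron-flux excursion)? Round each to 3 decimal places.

Enumerate the 4 (genuine neutron-flux excursion, stuck control-rod sensor) configurations and weight by the priors:
  P(scram) = 0.06·0.732·0.696 + 0.51·0.732·0.304 + 0.3·0.268·0.696 + 0.62·0.268·0.304
        = 0.030568 + 0.113489 + 0.055958 + 0.050513 = 0.250528
Keeping only the stuck control-rod sensor-present terms gives 0.164002, so
  P(stuck control-rod sensor | scram) = 0.164002 / 0.250528 ≈ 0.655

Now condition on the additional information:
P(scram | genuine neutron-flux excursion) = 0.3·0.696 + 0.62·0.304 = 0.208800 + 0.188480 = 0.397280
The stuck control-rod sensor-present share is 0.62·0.304 = 0.188480.
So P(stuck control-rod sensor | scram, genuine neutron-flux excursion) = 0.188480/0.397280 ≈ 0.474.
The drop from 0.655 to 0.474 is the explaining-away (discounting) effect.

Pr(stuck control-rod sensor | scram) ≈ 0.655; Pr(stuck control-rod sensor | scram, genuine neutron-flux excursion) ≈ 0.474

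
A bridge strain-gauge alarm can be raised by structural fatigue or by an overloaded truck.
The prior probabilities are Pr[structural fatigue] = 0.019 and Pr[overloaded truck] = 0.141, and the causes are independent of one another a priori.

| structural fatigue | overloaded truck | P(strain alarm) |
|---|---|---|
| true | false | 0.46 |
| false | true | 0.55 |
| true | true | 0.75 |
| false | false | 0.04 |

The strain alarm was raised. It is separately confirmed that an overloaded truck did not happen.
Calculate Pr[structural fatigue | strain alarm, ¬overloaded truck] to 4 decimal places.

Pr[structural fatigue | strain alarm, ¬overloaded truck] ≈ 0.1822

P(strain alarm | ¬overloaded truck) = 0.04*0.981 + 0.46*0.019 = 0.039240 + 0.008740 = 0.047980
The structural fatigue-present share is 0.46*0.019 = 0.008740.
So P(structural fatigue | strain alarm, ¬overloaded truck) = 0.008740/0.047980 ≈ 0.1822.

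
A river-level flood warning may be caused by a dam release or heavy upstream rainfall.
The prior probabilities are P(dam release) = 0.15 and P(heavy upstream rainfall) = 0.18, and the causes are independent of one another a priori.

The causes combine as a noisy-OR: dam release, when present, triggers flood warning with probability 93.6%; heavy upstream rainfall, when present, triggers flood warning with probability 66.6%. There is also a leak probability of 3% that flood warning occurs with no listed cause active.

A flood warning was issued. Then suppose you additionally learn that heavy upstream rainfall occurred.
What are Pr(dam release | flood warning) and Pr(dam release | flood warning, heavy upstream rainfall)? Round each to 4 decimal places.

Pr(dam release | flood warning) ≈ 0.5328; Pr(dam release | flood warning, heavy upstream rainfall) ≈ 0.2036

Under noisy-OR, P(flood warning | causes) = 1 − (1−0.03)·∏(1−qᵢ) over the active causes.
P(flood warning) = 0.03*0.85*0.82 + 0.67602*0.85*0.18 + 0.93792*0.15*0.82 + 0.979265*0.15*0.18 = 0.020910 + 0.103431 + 0.115364 + 0.026440 = 0.266145
Restricting to configurations with dam release present: 0.115364 + 0.026440 = 0.141804.
P(dam release | flood warning) = 0.141804 / 0.266145 ≈ 0.5328

With the extra evidence:
P(flood warning | heavy upstream rainfall) = 0.67602×0.85 + 0.979265×0.15 = 0.574617 + 0.146890 = 0.721507
Restricting to configurations with dam release present: 0.979265×0.15 = 0.146890.
P(dam release | flood warning, heavy upstream rainfall) = 0.146890 / 0.721507 ≈ 0.2036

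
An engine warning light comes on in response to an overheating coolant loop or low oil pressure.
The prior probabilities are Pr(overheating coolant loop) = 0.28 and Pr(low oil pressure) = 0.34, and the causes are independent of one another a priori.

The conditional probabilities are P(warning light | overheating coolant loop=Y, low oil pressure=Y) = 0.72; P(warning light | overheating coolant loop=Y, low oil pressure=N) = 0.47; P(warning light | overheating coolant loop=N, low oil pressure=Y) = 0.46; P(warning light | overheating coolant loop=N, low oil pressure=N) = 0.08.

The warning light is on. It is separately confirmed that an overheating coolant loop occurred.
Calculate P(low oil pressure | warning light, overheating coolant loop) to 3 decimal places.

P(low oil pressure | warning light, overheating coolant loop) ≈ 0.441

For the numerator, keep only low oil pressure=true terms: 0.72·0.34 = 0.244800
Normalizer over all consistent configurations: 0.47·0.66 + 0.72·0.34 = 0.555000
P(low oil pressure | warning light, overheating coolant loop) = 0.244800/0.555000 ≈ 0.441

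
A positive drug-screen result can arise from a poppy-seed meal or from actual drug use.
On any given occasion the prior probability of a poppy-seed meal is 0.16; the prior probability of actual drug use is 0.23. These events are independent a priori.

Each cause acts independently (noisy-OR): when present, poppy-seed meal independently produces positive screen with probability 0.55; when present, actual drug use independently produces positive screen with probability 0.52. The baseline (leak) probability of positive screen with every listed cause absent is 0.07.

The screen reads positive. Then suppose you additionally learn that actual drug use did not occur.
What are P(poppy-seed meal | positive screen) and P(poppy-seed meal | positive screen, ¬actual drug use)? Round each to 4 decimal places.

P(poppy-seed meal | positive screen) ≈ 0.3990; P(poppy-seed meal | positive screen, ¬actual drug use) ≈ 0.6128

Under noisy-OR, P(positive screen | causes) = 1 − (1−0.07)·∏(1−qᵢ) over the active causes.
For the numerator, keep only poppy-seed meal=true terms: 0.071641 + 0.029408 = 0.101049
Normalizer over all consistent configurations: 0.07×0.84×0.77 + 0.5536×0.84×0.23 + 0.5815×0.16×0.77 + 0.79912×0.16×0.23 = 0.253281
P(poppy-seed meal | positive screen) = 0.101049/0.253281 ≈ 0.3990

With the extra evidence:
By total probability over both values of poppy-seed meal:
  P(positive screen | ¬actual drug use) = 0.07*0.84 + 0.5815*0.16
        = 0.058800 + 0.093040 = 0.151840
The terms with poppy-seed meal present sum to 0.093040, so
  P(poppy-seed meal | positive screen, ¬actual drug use) = 0.093040 / 0.151840 ≈ 0.6128
With actual drug use excluded, poppy-seed meal must carry more of the explanatory weight for the positive screen.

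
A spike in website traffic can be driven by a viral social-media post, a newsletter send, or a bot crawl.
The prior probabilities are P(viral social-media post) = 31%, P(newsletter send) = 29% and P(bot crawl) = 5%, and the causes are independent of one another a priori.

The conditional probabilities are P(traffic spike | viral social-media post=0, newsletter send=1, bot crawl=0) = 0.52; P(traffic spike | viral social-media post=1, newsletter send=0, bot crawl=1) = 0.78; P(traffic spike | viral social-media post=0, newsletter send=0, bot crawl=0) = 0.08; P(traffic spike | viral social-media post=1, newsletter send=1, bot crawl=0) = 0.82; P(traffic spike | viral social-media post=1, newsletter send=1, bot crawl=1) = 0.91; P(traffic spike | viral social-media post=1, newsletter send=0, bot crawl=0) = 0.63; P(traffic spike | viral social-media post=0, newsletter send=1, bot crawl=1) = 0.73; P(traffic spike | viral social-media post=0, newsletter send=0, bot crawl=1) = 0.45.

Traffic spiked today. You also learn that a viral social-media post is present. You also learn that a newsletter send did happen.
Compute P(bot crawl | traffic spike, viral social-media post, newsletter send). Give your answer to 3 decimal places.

Weight on bot crawl=true, given the evidence: 0.91*0.05 = 0.045500
Normalizer over all consistent configurations: 0.82*0.95 + 0.91*0.05 = 0.824500
Posterior = 0.045500 / 0.824500 ≈ 0.055

P(bot crawl | traffic spike, viral social-media post, newsletter send) ≈ 0.055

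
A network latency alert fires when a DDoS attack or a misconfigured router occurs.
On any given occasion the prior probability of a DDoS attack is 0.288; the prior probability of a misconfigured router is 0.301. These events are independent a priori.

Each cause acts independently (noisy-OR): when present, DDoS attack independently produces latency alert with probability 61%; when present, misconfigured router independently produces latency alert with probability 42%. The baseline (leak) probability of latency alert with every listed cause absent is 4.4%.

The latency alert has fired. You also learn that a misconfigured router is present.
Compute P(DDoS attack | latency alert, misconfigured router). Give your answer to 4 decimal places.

P(DDoS attack | latency alert, misconfigured router) ≈ 0.4157

Under noisy-OR, P(latency alert | causes) = 1 − (1−0.044)·∏(1−qᵢ) over the active causes.
Enumerate both values of DDoS attack and weight by the priors:
  P(latency alert | misconfigured router) = 0.44552·0.712 + 0.783753·0.288
        = 0.317210 + 0.225721 = 0.542931
Configurations with DDoS attack contribute 0.225721, so
  P(DDoS attack | latency alert, misconfigured router) = 0.225721 / 0.542931 ≈ 0.4157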